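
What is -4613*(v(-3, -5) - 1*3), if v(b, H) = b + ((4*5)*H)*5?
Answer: 2334178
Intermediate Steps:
v(b, H) = b + 100*H (v(b, H) = b + (20*H)*5 = b + 100*H)
-4613*(v(-3, -5) - 1*3) = -4613*((-3 + 100*(-5)) - 1*3) = -4613*((-3 - 500) - 3) = -4613*(-503 - 3) = -4613*(-506) = -659*(-3542) = 2334178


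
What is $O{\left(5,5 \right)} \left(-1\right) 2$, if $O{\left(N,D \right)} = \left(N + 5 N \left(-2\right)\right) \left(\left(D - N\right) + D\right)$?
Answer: $450$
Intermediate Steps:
$O{\left(N,D \right)} = - 9 N \left(- N + 2 D\right)$ ($O{\left(N,D \right)} = \left(N - 10 N\right) \left(- N + 2 D\right) = - 9 N \left(- N + 2 D\right)$)
$O{\left(5,5 \right)} \left(-1\right) 2 = 9 \cdot 5 \left(5 - 10\right) \left(-1\right) 2 = 9 \cdot 5 \left(-5\right) \left(-1\right) 2 = \left(-225\right) \left(-1\right) 2 = 225 \cdot 2 = 450$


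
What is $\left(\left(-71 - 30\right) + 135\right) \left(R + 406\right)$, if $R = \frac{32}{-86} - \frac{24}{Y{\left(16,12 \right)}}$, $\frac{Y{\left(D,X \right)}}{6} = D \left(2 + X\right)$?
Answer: $\frac{16604053}{1204} \approx 13791.0$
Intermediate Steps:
$Y{\left(D,X \right)} = 6 D \left(2 + X\right)$
$R = - \frac{939}{2408}$ ($R = \frac{32}{-86} - \frac{24}{6 \cdot 16 \left(2 + 12\right)} = 32 \left(- \frac{1}{86}\right) - \frac{24}{6 \cdot 16 \cdot 14} = - \frac{16}{43} - \frac{24}{1344} = - \frac{16}{43} - \frac{1}{56} = - \frac{939}{2408} \approx -0.38995$)
$\left(\left(-71 - 30\right) + 135\right) \left(R + 406\right) = \left(\left(-71 - 30\right) + 135\right) \left(- \frac{939}{2408} + 406\right) = \left(-101 + 135\right) \frac{976709}{2408} = 34 \cdot \frac{976709}{2408} = \frac{16604053}{1204}$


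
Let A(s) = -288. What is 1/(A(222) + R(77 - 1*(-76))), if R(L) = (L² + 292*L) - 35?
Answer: 1/67762 ≈ 1.4758e-5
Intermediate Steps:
R(L) = -35 + L² + 292*L
1/(A(222) + R(77 - 1*(-76))) = 1/(-288 + (-35 + (77 - 1*(-76))² + 292*(77 - 1*(-76)))) = 1/(-288 + (-35 + (77 + 76)² + 292*(77 + 76))) = 1/(-288 + (-35 + 153² + 292*153)) = 1/(-288 + (-35 + 23409 + 44676)) = 1/(-288 + 68050) = 1/67762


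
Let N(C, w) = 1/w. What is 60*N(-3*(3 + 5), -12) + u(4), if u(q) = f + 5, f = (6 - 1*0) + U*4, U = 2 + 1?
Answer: 18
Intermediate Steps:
U = 3
f = 18 (f = (6 - 1*0) + 3*4 = (6 + 0) + 12 = 6 + 12 = 18)
u(q) = 23 (u(q) = 18 + 5 = 23)
60*N(-3*(3 + 5), -12) + u(4) = 60/(-12) + 23 = 60*(-1/12) + 23 = -5 + 23 = 18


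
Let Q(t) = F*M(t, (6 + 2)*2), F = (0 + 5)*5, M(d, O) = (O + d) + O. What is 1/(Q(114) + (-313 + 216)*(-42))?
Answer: 1/7724 ≈ 0.00012947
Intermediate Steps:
M(d, O) = d + 2*O
F = 25 (F = 5*5 = 25)
Q(t) = 800 + 25*t (Q(t) = 25*(t + 2*((6 + 2)*2)) = 25*(t + 2*(8*2)) = 25*(t + 2*16) = 25*(t + 32) = 25*(32 + t) = 800 + 25*t)
1/(Q(114) + (-313 + 216)*(-42)) = 1/((800 + 25*114) + (-313 + 216)*(-42)) = 1/((800 + 2850) - 97*(-42)) = 1/(3650 + 4074) = 1/7724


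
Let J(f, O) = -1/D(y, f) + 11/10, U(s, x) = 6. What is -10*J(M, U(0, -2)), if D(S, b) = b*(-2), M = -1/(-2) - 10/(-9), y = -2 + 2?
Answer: -409/29 ≈ -14.103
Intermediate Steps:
y = 0
M = 29/18 (M = -1*(-½) - 10*(-⅑) = ½ + 10/9 = 29/18 ≈ 1.6111)
D(S, b) = -2*b
J(f, O) = 11/10 + 1/(2*f) (J(f, O) = -1/((-2*f)) + 11/10 = -(-1)/(2*f) + 11*(⅒) = 1/(2*f) + 11/10 = 11/10 + 1/(2*f))
-10*J(M, U(0, -2)) = -(5 + 11*(29/18))/29/18 = -18*(5 + 319/18)/29 = -18*409/(29*18) = -10*409/290 = -409/29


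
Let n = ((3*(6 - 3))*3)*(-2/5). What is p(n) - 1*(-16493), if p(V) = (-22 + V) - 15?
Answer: 82226/5 ≈ 16445.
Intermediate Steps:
n = -54/5 (n = ((3*3)*3)*(-2*1/5) = (9*3)*(-2/5) = 27*(-2/5) = -54/5 ≈ -10.800)
p(V) = -37 + V
p(n) - 1*(-16493) = (-37 - 54/5) - 1*(-16493) = -239/5 + 16493 = 82226/5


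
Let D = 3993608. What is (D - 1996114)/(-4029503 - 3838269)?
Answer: -998747/3933886 ≈ -0.25388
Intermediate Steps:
(D - 1996114)/(-4029503 - 3838269) = (3993608 - 1996114)/(-4029503 - 3838269) = 1997494/(-7867772) = 1997494*(-1/7867772) = -998747/3933886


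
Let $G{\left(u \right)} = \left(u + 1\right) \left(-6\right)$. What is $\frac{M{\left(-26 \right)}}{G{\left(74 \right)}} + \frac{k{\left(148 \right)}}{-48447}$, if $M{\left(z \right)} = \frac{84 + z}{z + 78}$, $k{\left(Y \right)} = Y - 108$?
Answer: $- \frac{23123}{6997900} \approx -0.0033043$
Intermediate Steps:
$k{\left(Y \right)} = -108 + Y$
$M{\left(z \right)} = \frac{84 + z}{78 + z}$
$G{\left(u \right)} = -6 - 6 u$ ($G{\left(u \right)} = \left(1 + u\right) \left(-6\right) = -6 - 6 u$)
$\frac{M{\left(-26 \right)}}{G{\left(74 \right)}} + \frac{k{\left(148 \right)}}{-48447} = \frac{\frac{1}{78 - 26} \left(84 - 26\right)}{-6 - 444} + \frac{-108 + 148}{-48447} = \frac{\frac{1}{52} \cdot 58}{-6 - 444} + 40 \left(- \frac{1}{48447}\right) = \frac{\frac{1}{52} \cdot 58}{-450} - \frac{40}{48447} = \frac{29}{26} \left(- \frac{1}{450}\right) - \frac{40}{48447} = - \frac{29}{11700} - \frac{40}{48447} = - \frac{23123}{6997900}$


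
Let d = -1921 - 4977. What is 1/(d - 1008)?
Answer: -1/7906 ≈ -0.00012649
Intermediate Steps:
d = -6898
1/(d - 1008) = 1/(-6898 - 1008) = 1/(-7906) = -1/7906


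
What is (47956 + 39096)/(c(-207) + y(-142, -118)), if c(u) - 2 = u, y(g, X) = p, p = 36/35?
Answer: -3046820/7139 ≈ -426.79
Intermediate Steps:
p = 36/35 (p = 36*(1/35) = 36/35 ≈ 1.0286)
y(g, X) = 36/35
c(u) = 2 + u
(47956 + 39096)/(c(-207) + y(-142, -118)) = (47956 + 39096)/((2 - 207) + 36/35) = 87052/(-205 + 36/35) = 87052/(-7139/35) = 87052*(-35/7139) = -3046820/7139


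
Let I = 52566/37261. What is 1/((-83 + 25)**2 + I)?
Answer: 37261/125398570 ≈ 0.00029714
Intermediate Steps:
I = 52566/37261 (I = 52566*(1/37261) = 52566/37261 ≈ 1.4108)
1/((-83 + 25)**2 + I) = 1/((-83 + 25)**2 + 52566/37261) = 1/((-58)**2 + 52566/37261) = 1/(3364 + 52566/37261) = 1/(125398570/37261) = 37261/125398570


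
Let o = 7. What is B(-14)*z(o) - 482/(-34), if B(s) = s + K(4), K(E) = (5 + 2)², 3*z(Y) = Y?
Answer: 4888/51 ≈ 95.843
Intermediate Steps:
z(Y) = Y/3
K(E) = 49 (K(E) = 7² = 49)
B(s) = 49 + s (B(s) = s + 49 = 49 + s)
B(-14)*z(o) - 482/(-34) = (49 - 14)*((⅓)*7) - 482/(-34) = 35*(7/3) - 482*(-1/34) = 245/3 + 241/17 = 4888/51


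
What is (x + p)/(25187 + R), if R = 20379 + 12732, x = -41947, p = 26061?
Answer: -7943/29149 ≈ -0.27250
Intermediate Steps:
R = 33111
(x + p)/(25187 + R) = (-41947 + 26061)/(25187 + 33111) = -15886/58298 = -15886*1/58298 = -7943/29149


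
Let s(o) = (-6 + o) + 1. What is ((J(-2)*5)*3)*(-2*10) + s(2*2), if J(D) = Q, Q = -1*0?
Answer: -1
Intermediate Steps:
Q = 0
J(D) = 0
s(o) = -5 + o
((J(-2)*5)*3)*(-2*10) + s(2*2) = ((0*5)*3)*(-2*10) + (-5 + 2*2) = (0*3)*(-20) + (-5 + 4) = 0*(-20) - 1 = 0 - 1 = -1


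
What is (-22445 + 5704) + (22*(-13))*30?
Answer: -25321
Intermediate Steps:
(-22445 + 5704) + (22*(-13))*30 = -16741 - 286*30 = -16741 - 8580 = -25321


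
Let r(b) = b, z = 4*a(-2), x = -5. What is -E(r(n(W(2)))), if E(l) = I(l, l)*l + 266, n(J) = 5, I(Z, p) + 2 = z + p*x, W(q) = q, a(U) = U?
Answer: -91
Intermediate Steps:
z = -8 (z = 4*(-2) = -8)
I(Z, p) = -10 - 5*p (I(Z, p) = -2 + (-8 + p*(-5)) = -2 + (-8 - 5*p) = -10 - 5*p)
E(l) = 266 + l*(-10 - 5*l) (E(l) = (-10 - 5*l)*l + 266 = l*(-10 - 5*l) + 266 = 266 + l*(-10 - 5*l))
-E(r(n(W(2)))) = -(266 - 5*5*(2 + 5)) = -(266 - 5*5*7) = -(266 - 175) = -1*91 = -91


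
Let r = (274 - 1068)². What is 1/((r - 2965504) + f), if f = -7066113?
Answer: -1/9401181 ≈ -1.0637e-7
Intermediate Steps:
r = 630436 (r = (-794)² = 630436)
1/((r - 2965504) + f) = 1/((630436 - 2965504) - 7066113) = 1/(-2335068 - 7066113) = 1/(-9401181) = -1/9401181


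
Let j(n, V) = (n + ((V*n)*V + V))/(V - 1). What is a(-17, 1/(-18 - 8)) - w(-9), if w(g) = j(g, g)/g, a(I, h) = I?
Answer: -87/10 ≈ -8.7000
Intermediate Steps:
j(n, V) = (V + n + n*V²)/(-1 + V) (j(n, V) = (n + (n*V² + V))/(-1 + V) = (n + (V + n*V²))/(-1 + V) = (V + n + n*V²)/(-1 + V))
w(g) = (g³ + 2*g)/(g*(-1 + g)) (w(g) = ((g + g + g*g²)/(-1 + g))/g = ((g + g + g³)/(-1 + g))/g = ((g³ + 2*g)/(-1 + g))/g = (g³ + 2*g)/(g*(-1 + g)))
a(-17, 1/(-18 - 8)) - w(-9) = -17 - (2 + (-9)²)/(-1 - 9) = -17 - (2 + 81)/(-10) = -17 - (-1)*83/10 = -17 - 1*(-83/10) = -17 + 83/10 = -87/10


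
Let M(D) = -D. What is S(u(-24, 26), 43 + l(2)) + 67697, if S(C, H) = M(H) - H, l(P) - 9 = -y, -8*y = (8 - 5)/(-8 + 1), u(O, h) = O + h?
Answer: 1892607/28 ≈ 67593.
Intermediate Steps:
y = 3/56 (y = -(8 - 5)/(8*(-8 + 1)) = -3/(8*(-7)) = -3*(-1)/(8*7) = -⅛*(-3/7) = 3/56 ≈ 0.053571)
l(P) = 501/56 (l(P) = 9 - 1*3/56 = 9 - 3/56 = 501/56)
S(C, H) = -2*H (S(C, H) = -H - H = -2*H)
S(u(-24, 26), 43 + l(2)) + 67697 = -2*(43 + 501/56) + 67697 = -2*2909/56 + 67697 = -2909/28 + 67697 = 1892607/28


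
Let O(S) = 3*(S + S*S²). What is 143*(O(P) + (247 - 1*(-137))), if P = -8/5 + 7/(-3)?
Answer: 30508478/1125 ≈ 27119.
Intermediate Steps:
P = -59/15 (P = -8*⅕ + 7*(-⅓) = -8/5 - 7/3 = -59/15 ≈ -3.9333)
O(S) = 3*S + 3*S³ (O(S) = 3*(S + S³) = 3*S + 3*S³)
143*(O(P) + (247 - 1*(-137))) = 143*(3*(-59/15)*(1 + (-59/15)²) + (247 - 1*(-137))) = 143*(3*(-59/15)*(1 + 3481/225) + (247 + 137)) = 143*(3*(-59/15)*(3706/225) + 384) = 143*(-218654/1125 + 384) = 143*(213346/1125) = 30508478/1125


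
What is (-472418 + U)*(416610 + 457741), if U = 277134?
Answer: -170746760684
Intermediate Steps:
(-472418 + U)*(416610 + 457741) = (-472418 + 277134)*(416610 + 457741) = -195284*874351 = -170746760684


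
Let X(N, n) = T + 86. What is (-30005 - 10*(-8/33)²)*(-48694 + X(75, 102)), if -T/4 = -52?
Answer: 13070434000/9 ≈ 1.4523e+9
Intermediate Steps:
T = 208 (T = -4*(-52) = 208)
X(N, n) = 294 (X(N, n) = 208 + 86 = 294)
(-30005 - 10*(-8/33)²)*(-48694 + X(75, 102)) = (-30005 - 10*(-8/33)²)*(-48694 + 294) = (-30005 - 10*(-8*1/33)²)*(-48400) = (-30005 - 10*(-8/33)²)*(-48400) = (-30005 - 10*64/1089)*(-48400) = (-30005 - 640/1089)*(-48400) = -32676085/1089*(-48400) = 13070434000/9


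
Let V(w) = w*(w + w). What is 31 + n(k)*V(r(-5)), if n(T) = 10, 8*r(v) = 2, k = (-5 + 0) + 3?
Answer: 129/4 ≈ 32.250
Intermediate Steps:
k = -2 (k = -5 + 3 = -2)
r(v) = ¼ (r(v) = (⅛)*2 = ¼)
V(w) = 2*w² (V(w) = w*(2*w) = 2*w²)
31 + n(k)*V(r(-5)) = 31 + 10*(2*(¼)²) = 31 + 10*(2*(1/16)) = 31 + 10*(⅛) = 31 + 5/4 = 129/4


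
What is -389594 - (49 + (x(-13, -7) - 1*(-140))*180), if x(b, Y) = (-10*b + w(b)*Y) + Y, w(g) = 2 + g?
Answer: -450843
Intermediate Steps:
x(b, Y) = Y - 10*b + Y*(2 + b) (x(b, Y) = (-10*b + (2 + b)*Y) + Y = (-10*b + Y*(2 + b)) + Y = Y - 10*b + Y*(2 + b))
-389594 - (49 + (x(-13, -7) - 1*(-140))*180) = -389594 - (49 + ((-7 - 10*(-13) - 7*(2 - 13)) - 1*(-140))*180) = -389594 - (49 + ((-7 + 130 - 7*(-11)) + 140)*180) = -389594 - (49 + ((-7 + 130 + 77) + 140)*180) = -389594 - (49 + (200 + 140)*180) = -389594 - (49 + 340*180) = -389594 - (49 + 61200) = -389594 - 1*61249 = -389594 - 61249 = -450843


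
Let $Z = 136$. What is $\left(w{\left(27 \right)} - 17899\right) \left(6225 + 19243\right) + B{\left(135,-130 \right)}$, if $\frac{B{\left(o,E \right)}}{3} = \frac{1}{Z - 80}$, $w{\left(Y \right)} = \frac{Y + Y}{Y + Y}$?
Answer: $- \frac{25526270781}{56} \approx -4.5583 \cdot 10^{8}$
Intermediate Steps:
$w{\left(Y \right)} = 1$ ($w{\left(Y \right)} = \frac{2 Y}{2 Y} = 2 Y \frac{1}{2 Y} = 1$)
$B{\left(o,E \right)} = \frac{3}{56}$ ($B{\left(o,E \right)} = \frac{3}{136 - 80} = \frac{3}{56}$)
$\left(w{\left(27 \right)} - 17899\right) \left(6225 + 19243\right) + B{\left(135,-130 \right)} = \left(1 - 17899\right) \left(6225 + 19243\right) + \frac{3}{56} = \left(-17898\right) 25468 + \frac{3}{56} = -455826264 + \frac{3}{56} = - \frac{25526270781}{56}$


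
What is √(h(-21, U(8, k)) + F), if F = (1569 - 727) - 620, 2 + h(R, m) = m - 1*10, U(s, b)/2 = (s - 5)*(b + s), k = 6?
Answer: 7*√6 ≈ 17.146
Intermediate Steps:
U(s, b) = 2*(-5 + s)*(b + s) (U(s, b) = 2*((s - 5)*(b + s)) = 2*((-5 + s)*(b + s)) = 2*(-5 + s)*(b + s))
h(R, m) = -12 + m (h(R, m) = -2 + (m - 1*10) = -2 + (m - 10) = -2 + (-10 + m) = -12 + m)
F = 222 (F = 842 - 620 = 222)
√(h(-21, U(8, k)) + F) = √((-12 + (-10*6 - 10*8 + 2*8² + 2*6*8)) + 222) = √((-12 + (-60 - 80 + 2*64 + 96)) + 222) = √((-12 + (-60 - 80 + 128 + 96)) + 222) = √((-12 + 84) + 222) = √(72 + 222) = √294 = 7*√6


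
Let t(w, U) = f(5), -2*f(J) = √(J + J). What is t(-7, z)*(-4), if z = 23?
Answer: 2*√10 ≈ 6.3246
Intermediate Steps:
f(J) = -√2*√J/2 (f(J) = -√(J + J)/2 = -√2*√J/2)
t(w, U) = -√10/2 (t(w, U) = -√2*√5/2 = -√10/2)
t(-7, z)*(-4) = -√10/2*(-4) = 2*√10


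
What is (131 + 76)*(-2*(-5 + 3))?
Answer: 828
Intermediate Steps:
(131 + 76)*(-2*(-5 + 3)) = 207*(-2*(-2)) = 207*4 = 828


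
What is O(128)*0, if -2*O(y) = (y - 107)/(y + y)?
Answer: 0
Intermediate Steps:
O(y) = -(-107 + y)/(4*y) (O(y) = -(y - 107)/(2*(y + y)) = -(-107 + y)/(2*(2*y)) = -(-107 + y)*1/(2*y)/2 = -(-107 + y)/(4*y))
O(128)*0 = ((¼)*(107 - 1*128)/128)*0 = ((¼)*(1/128)*(107 - 128))*0 = ((¼)*(1/128)*(-21))*0 = -21/512*0 = 0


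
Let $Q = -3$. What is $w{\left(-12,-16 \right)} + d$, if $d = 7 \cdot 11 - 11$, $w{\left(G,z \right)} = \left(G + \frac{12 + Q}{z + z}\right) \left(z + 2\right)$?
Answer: $\frac{3807}{16} \approx 237.94$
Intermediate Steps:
$w{\left(G,z \right)} = \left(2 + z\right) \left(G + \frac{9}{2 z}\right)$ ($w{\left(G,z \right)} = \left(G + \frac{12 - 3}{z + z}\right) \left(z + 2\right) = \left(G + \frac{9}{2 z}\right) \left(2 + z\right) = \left(2 + z\right) \left(G + \frac{9}{2 z}\right)$)
$d = 66$ ($d = 77 - 11 = 66$)
$w{\left(-12,-16 \right)} + d = \left(\frac{9}{2} + 2 \left(-12\right) + \frac{9}{-16} - -192\right) + 66 = \left(\frac{9}{2} - 24 + 9 \left(- \frac{1}{16}\right) + 192\right) + 66 = \left(\frac{9}{2} - 24 - \frac{9}{16} + 192\right) + 66 = \frac{2751}{16} + 66 = \frac{3807}{16}$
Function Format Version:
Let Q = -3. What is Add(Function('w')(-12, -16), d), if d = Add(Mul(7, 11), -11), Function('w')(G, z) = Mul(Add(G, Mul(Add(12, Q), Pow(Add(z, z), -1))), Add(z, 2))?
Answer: Rational(3807, 16) ≈ 237.94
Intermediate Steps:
Function('w')(G, z) = Mul(Add(2, z), Add(G, Mul(Rational(9, 2), Pow(z, -1)))) (Function('w')(G, z) = Mul(Add(G, Mul(Add(12, -3), Pow(Add(z, z), -1))), Add(z, 2)) = Mul(Add(G, Mul(9, Pow(Mul(2, z), -1))), Add(2, z)) = Mul(Add(G, Mul(9, Mul(Rational(1, 2), Pow(z, -1)))), Add(2, z)) = Mul(Add(G, Mul(Rational(9, 2), Pow(z, -1))), Add(2, z)) = Mul(Add(2, z), Add(G, Mul(Rational(9, 2), Pow(z, -1)))))
d = 66 (d = Add(77, -11) = 66)
Add(Function('w')(-12, -16), d) = Add(Add(Rational(9, 2), Mul(2, -12), Mul(9, Pow(-16, -1)), Mul(-12, -16)), 66) = Add(Add(Rational(9, 2), -24, Mul(9, Rational(-1, 16)), 192), 66) = Add(Add(Rational(9, 2), -24, Rational(-9, 16), 192), 66) = Add(Rational(2751, 16), 66) = Rational(3807, 16)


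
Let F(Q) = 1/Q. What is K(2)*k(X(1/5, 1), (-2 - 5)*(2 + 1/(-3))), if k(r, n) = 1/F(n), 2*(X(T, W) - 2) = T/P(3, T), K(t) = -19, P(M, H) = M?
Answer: 665/3 ≈ 221.67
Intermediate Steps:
X(T, W) = 2 + T/6 (X(T, W) = 2 + (T/3)/2 = 2 + T/6)
F(Q) = 1/Q
k(r, n) = n (k(r, n) = 1/(1/n) = n)
K(2)*k(X(1/5, 1), (-2 - 5)*(2 + 1/(-3))) = -19*(-2 - 5)*(2 + 1/(-3)) = -(-133)*(2 - 1/3) = -(-133)*5/3 = -19*(-35/3) = 665/3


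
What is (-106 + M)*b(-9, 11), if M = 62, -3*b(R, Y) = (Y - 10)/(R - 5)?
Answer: -22/21 ≈ -1.0476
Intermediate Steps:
b(R, Y) = -(-10 + Y)/(3*(-5 + R)) (b(R, Y) = -(Y - 10)/(3*(R - 5)) = -(-10 + Y)/(3*(-5 + R)))
(-106 + M)*b(-9, 11) = (-106 + 62)*((10 - 1*11)/(3*(-5 - 9))) = -44*(10 - 11)/(3*(-14)) = -44*(-1)*(-1)/(3*14) = -44*1/42 = -22/21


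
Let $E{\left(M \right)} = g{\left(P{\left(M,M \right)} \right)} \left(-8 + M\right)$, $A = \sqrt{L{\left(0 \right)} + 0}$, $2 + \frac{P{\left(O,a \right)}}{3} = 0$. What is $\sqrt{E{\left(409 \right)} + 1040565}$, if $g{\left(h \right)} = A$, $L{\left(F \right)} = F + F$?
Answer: $\sqrt{1040565} \approx 1020.1$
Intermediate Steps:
$L{\left(F \right)} = 2 F$
$P{\left(O,a \right)} = -6$ ($P{\left(O,a \right)} = -6 + 3 \cdot 0 = -6 + 0 = -6$)
$A = 0$ ($A = \sqrt{2 \cdot 0 + 0} = \sqrt{0 + 0} = \sqrt{0} = 0$)
$g{\left(h \right)} = 0$
$E{\left(M \right)} = 0$ ($E{\left(M \right)} = 0 \left(-8 + M\right) = 0$)
$\sqrt{E{\left(409 \right)} + 1040565} = \sqrt{0 + 1040565} = \sqrt{1040565}$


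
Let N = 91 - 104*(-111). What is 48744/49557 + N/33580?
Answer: 147561281/110941604 ≈ 1.3301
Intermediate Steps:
N = 11635 (N = 91 + 11544 = 11635)
48744/49557 + N/33580 = 48744/49557 + 11635/33580 = 48744*(1/49557) + 11635*(1/33580) = 16248/16519 + 2327/6716 = 147561281/110941604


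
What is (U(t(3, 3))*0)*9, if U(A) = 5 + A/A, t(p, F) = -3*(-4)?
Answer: 0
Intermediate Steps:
t(p, F) = 12
U(A) = 6 (U(A) = 5 + 1 = 6)
(U(t(3, 3))*0)*9 = (6*0)*9 = 0*9 = 0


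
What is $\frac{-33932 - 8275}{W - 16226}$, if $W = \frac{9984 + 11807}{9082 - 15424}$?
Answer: $\frac{38239542}{14703869} \approx 2.6006$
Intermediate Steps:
$W = - \frac{3113}{906}$ ($W = \frac{21791}{-6342} = 21791 \left(- \frac{1}{6342}\right) = - \frac{3113}{906} \approx -3.436$)
$\frac{-33932 - 8275}{W - 16226} = \frac{-33932 - 8275}{- \frac{3113}{906} - 16226} = - \frac{42207}{- \frac{14703869}{906}} = \left(-42207\right) \left(- \frac{906}{14703869}\right) = \frac{38239542}{14703869}$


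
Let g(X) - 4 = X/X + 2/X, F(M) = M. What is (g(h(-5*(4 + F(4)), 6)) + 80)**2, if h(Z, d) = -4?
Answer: 28561/4 ≈ 7140.3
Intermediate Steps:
g(X) = 5 + 2/X (g(X) = 4 + (X/X + 2/X) = 4 + (1 + 2/X) = 5 + 2/X)
(g(h(-5*(4 + F(4)), 6)) + 80)**2 = ((5 + 2/(-4)) + 80)**2 = ((5 + 2*(-1/4)) + 80)**2 = ((5 - 1/2) + 80)**2 = (9/2 + 80)**2 = (169/2)**2 = 28561/4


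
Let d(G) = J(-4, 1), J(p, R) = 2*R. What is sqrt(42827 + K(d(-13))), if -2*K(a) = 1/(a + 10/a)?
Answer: sqrt(8394078)/14 ≈ 206.95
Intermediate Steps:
d(G) = 2 (d(G) = 2*1 = 2)
K(a) = -1/(2*(a + 10/a))
sqrt(42827 + K(d(-13))) = sqrt(42827 - 1*2/(20 + 2*2**2)) = sqrt(42827 - 1*2/(20 + 2*4)) = sqrt(42827 - 1*2/(20 + 8)) = sqrt(42827 - 1*2/28) = sqrt(42827 - 1*2*1/28) = sqrt(42827 - 1/14) = sqrt(599577/14) = sqrt(8394078)/14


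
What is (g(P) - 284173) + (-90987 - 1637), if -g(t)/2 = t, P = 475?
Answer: -377747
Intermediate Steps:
g(t) = -2*t
(g(P) - 284173) + (-90987 - 1637) = (-2*475 - 284173) + (-90987 - 1637) = (-950 - 284173) - 92624 = -285123 - 92624 = -377747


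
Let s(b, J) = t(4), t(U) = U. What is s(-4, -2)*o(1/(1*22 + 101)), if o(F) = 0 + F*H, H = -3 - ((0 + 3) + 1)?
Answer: -28/123 ≈ -0.22764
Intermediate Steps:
H = -7 (H = -3 - (3 + 1) = -3 - 1*4 = -3 - 4 = -7)
s(b, J) = 4
o(F) = -7*F (o(F) = 0 + F*(-7) = 0 - 7*F = -7*F)
s(-4, -2)*o(1/(1*22 + 101)) = 4*(-7/(1*22 + 101)) = 4*(-7/(22 + 101)) = 4*(-7/123) = -28/123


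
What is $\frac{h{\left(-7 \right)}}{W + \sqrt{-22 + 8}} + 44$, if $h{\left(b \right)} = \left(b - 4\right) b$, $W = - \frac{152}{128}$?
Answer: $\frac{44 \left(- 9 i + 16 \sqrt{14}\right)}{16 \sqrt{14} + 19 i} \approx 38.066 - 18.696 i$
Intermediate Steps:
$W = - \frac{19}{16}$ ($W = \left(-152\right) \frac{1}{128} = - \frac{19}{16} \approx -1.1875$)
$h{\left(b \right)} = b \left(-4 + b\right)$ ($h{\left(b \right)} = \left(-4 + b\right) b = b \left(-4 + b\right)$)
$\frac{h{\left(-7 \right)}}{W + \sqrt{-22 + 8}} + 44 = \frac{\left(-7\right) \left(-4 - 7\right)}{- \frac{19}{16} + \sqrt{-22 + 8}} + 44 = \frac{\left(-7\right) \left(-11\right)}{- \frac{19}{16} + \sqrt{-14}} + 44 = \frac{1}{- \frac{19}{16} + i \sqrt{14}} \cdot 77 + 44 = \frac{77}{- \frac{19}{16} + i \sqrt{14}} + 44 = 44 + \frac{77}{- \frac{19}{16} + i \sqrt{14}}$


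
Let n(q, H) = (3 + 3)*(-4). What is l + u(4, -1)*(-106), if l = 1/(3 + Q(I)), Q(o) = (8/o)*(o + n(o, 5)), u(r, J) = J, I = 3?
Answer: 5617/53 ≈ 105.98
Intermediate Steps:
n(q, H) = -24 (n(q, H) = 6*(-4) = -24)
Q(o) = 8*(-24 + o)/o (Q(o) = (8/o)*(o - 24) = (8/o)*(-24 + o) = 8*(-24 + o)/o)
l = -1/53 (l = 1/(3 + (8 - 192/3)) = 1/(3 + (8 - 192*1/3)) = 1/(3 + (8 - 64)) = 1/(3 - 56) = 1/(-53) = -1/53 ≈ -0.018868)
l + u(4, -1)*(-106) = -1/53 - 1*(-106) = -1/53 + 106 = 5617/53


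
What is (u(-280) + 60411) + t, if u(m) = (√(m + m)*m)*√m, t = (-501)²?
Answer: 311412 + 78400*√2 ≈ 4.2229e+5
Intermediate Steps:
t = 251001
u(m) = √2*m² (u(m) = (√(2*m)*m)*√m = ((√2*√m)*m)*√m = (√2*m^(3/2))*√m = √2*m²)
(u(-280) + 60411) + t = (√2*(-280)² + 60411) + 251001 = (√2*78400 + 60411) + 251001 = (78400*√2 + 60411) + 251001 = (60411 + 78400*√2) + 251001 = 311412 + 78400*√2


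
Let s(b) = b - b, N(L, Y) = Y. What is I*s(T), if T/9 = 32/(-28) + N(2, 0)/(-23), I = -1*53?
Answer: 0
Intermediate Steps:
I = -53
T = -72/7 (T = 9*(32/(-28) + 0/(-23)) = 9*(32*(-1/28) + 0*(-1/23)) = 9*(-8/7 + 0) = 9*(-8/7) = -72/7 ≈ -10.286)
s(b) = 0
I*s(T) = -53*0 = 0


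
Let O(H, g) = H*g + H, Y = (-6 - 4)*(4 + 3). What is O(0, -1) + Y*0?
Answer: 0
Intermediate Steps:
Y = -70 (Y = -10*7 = -70)
O(H, g) = H + H*g
O(0, -1) + Y*0 = 0*(1 - 1) - 70*0 = 0*0 + 0 = 0 + 0 = 0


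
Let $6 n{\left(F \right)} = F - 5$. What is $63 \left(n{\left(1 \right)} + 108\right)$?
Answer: $6762$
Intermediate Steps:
$n{\left(F \right)} = - \frac{5}{6} + \frac{F}{6}$ ($n{\left(F \right)} = \frac{F - 5}{6} = \frac{-5 + F}{6} = - \frac{5}{6} + \frac{F}{6}$)
$63 \left(n{\left(1 \right)} + 108\right) = 63 \left(\left(- \frac{5}{6} + \frac{1}{6} \cdot 1\right) + 108\right) = 63 \left(\left(- \frac{5}{6} + \frac{1}{6}\right) + 108\right) = 63 \left(- \frac{2}{3} + 108\right) = 63 \cdot \frac{322}{3} = 6762$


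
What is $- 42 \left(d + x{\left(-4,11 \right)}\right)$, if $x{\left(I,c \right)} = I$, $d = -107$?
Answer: $4662$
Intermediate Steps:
$- 42 \left(d + x{\left(-4,11 \right)}\right) = - 42 \left(-107 - 4\right) = \left(-42\right) \left(-111\right) = 4662$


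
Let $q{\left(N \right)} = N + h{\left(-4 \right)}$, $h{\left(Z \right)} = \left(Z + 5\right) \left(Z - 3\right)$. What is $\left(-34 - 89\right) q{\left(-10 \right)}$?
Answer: $2091$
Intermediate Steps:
$h{\left(Z \right)} = \left(-3 + Z\right) \left(5 + Z\right)$ ($h{\left(Z \right)} = \left(5 + Z\right) \left(-3 + Z\right) = \left(-3 + Z\right) \left(5 + Z\right)$)
$q{\left(N \right)} = -7 + N$ ($q{\left(N \right)} = N + \left(-15 + \left(-4\right)^{2} + 2 \left(-4\right)\right) = N - 7 = -7 + N$)
$\left(-34 - 89\right) q{\left(-10 \right)} = \left(-34 - 89\right) \left(-7 - 10\right) = \left(-123\right) \left(-17\right) = 2091$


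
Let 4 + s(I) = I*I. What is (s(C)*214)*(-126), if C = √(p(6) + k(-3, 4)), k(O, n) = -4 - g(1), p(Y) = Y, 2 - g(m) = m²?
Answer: 80892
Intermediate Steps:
g(m) = 2 - m²
k(O, n) = -5 (k(O, n) = -4 - (2 - 1*1²) = -4 - (2 - 1*1) = -4 - (2 - 1) = -4 - 1*1 = -4 - 1 = -5)
C = 1 (C = √(6 - 5) = √1 = 1)
s(I) = -4 + I² (s(I) = -4 + I*I = -4 + I²)
(s(C)*214)*(-126) = ((-4 + 1²)*214)*(-126) = ((-4 + 1)*214)*(-126) = -3*214*(-126) = -642*(-126) = 80892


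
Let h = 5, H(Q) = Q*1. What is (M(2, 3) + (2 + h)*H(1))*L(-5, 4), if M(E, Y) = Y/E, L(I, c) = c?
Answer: 34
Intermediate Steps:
H(Q) = Q
(M(2, 3) + (2 + h)*H(1))*L(-5, 4) = (3/2 + (2 + 5)*1)*4 = (3*(½) + 7*1)*4 = (3/2 + 7)*4 = (17/2)*4 = 34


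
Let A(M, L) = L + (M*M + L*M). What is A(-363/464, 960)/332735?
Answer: 45121209/71636514560 ≈ 0.00062986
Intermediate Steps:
A(M, L) = L + M**2 + L*M (A(M, L) = L + (M**2 + L*M) = L + M**2 + L*M)
A(-363/464, 960)/332735 = (960 + (-363/464)**2 + 960*(-363/464))/332735 = (960 + (-363*1/464)**2 + 960*(-363*1/464))*(1/332735) = (960 + (-363/464)**2 + 960*(-363/464))*(1/332735) = (960 + 131769/215296 - 21780/29)*(1/332735) = (45121209/215296)*(1/332735) = 45121209/71636514560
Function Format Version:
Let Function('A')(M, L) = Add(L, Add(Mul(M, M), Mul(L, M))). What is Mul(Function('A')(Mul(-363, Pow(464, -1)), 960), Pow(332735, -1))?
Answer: Rational(45121209, 71636514560) ≈ 0.00062986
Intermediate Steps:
Function('A')(M, L) = Add(L, Pow(M, 2), Mul(L, M)) (Function('A')(M, L) = Add(L, Add(Pow(M, 2), Mul(L, M))) = Add(L, Pow(M, 2), Mul(L, M)))
Mul(Function('A')(Mul(-363, Pow(464, -1)), 960), Pow(332735, -1)) = Mul(Add(960, Pow(Mul(-363, Pow(464, -1)), 2), Mul(960, Mul(-363, Pow(464, -1)))), Pow(332735, -1)) = Mul(Add(960, Pow(Mul(-363, Rational(1, 464)), 2), Mul(960, Mul(-363, Rational(1, 464)))), Rational(1, 332735)) = Mul(Add(960, Pow(Rational(-363, 464), 2), Mul(960, Rational(-363, 464))), Rational(1, 332735)) = Mul(Add(960, Rational(131769, 215296), Rational(-21780, 29)), Rational(1, 332735)) = Mul(Rational(45121209, 215296), Rational(1, 332735)) = Rational(45121209, 71636514560)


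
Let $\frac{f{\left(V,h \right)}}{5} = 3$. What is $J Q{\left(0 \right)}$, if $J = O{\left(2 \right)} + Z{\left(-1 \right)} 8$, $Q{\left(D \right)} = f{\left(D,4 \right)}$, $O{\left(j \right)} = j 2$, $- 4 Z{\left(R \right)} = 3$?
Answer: $-30$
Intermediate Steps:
$f{\left(V,h \right)} = 15$ ($f{\left(V,h \right)} = 5 \cdot 3 = 15$)
$Z{\left(R \right)} = - \frac{3}{4}$ ($Z{\left(R \right)} = \left(- \frac{1}{4}\right) 3 = - \frac{3}{4}$)
$O{\left(j \right)} = 2 j$
$Q{\left(D \right)} = 15$
$J = -2$ ($J = 2 \cdot 2 - 6 = 4 - 6 = -2$)
$J Q{\left(0 \right)} = \left(-2\right) 15 = -30$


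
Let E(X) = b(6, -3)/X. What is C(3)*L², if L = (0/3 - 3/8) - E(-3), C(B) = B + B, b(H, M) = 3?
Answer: 75/32 ≈ 2.3438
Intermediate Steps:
E(X) = 3/X
C(B) = 2*B
L = 5/8 (L = (0/3 - 3/8) - 3/(-3) = (0*(⅓) - 3*⅛) - 3*(-1)/3 = (0 - 3/8) - 1*(-1) = -3/8 + 1 = 5/8 ≈ 0.62500)
C(3)*L² = (2*3)*(5/8)² = 6*(25/64) = 75/32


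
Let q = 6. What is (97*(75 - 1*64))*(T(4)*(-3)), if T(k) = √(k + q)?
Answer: -3201*√10 ≈ -10122.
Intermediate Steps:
T(k) = √(6 + k) (T(k) = √(k + 6) = √(6 + k))
(97*(75 - 1*64))*(T(4)*(-3)) = (97*(75 - 1*64))*(√(6 + 4)*(-3)) = (97*(75 - 64))*(√10*(-3)) = (97*11)*(-3*√10) = 1067*(-3*√10) = -3201*√10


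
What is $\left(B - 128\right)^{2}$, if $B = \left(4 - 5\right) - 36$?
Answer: $27225$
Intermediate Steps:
$B = -37$ ($B = -1 - 36 = -37$)
$\left(B - 128\right)^{2} = \left(-37 - 128\right)^{2} = \left(-165\right)^{2} = 27225$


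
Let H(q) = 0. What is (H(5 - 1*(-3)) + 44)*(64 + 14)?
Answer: 3432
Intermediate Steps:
(H(5 - 1*(-3)) + 44)*(64 + 14) = (0 + 44)*(64 + 14) = 44*78 = 3432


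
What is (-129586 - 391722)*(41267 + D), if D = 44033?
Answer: -44467572400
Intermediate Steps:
(-129586 - 391722)*(41267 + D) = (-129586 - 391722)*(41267 + 44033) = -521308*85300 = -44467572400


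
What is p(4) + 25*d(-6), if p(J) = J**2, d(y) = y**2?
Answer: 916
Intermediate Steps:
p(4) + 25*d(-6) = 4**2 + 25*(-6)**2 = 16 + 25*36 = 16 + 900 = 916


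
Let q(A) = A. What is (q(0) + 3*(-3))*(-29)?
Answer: 261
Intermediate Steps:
(q(0) + 3*(-3))*(-29) = (0 + 3*(-3))*(-29) = (0 - 9)*(-29) = -9*(-29) = 261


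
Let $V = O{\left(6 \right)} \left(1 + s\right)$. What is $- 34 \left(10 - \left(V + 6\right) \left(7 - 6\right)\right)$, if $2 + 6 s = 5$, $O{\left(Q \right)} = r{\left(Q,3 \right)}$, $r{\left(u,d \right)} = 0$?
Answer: $-136$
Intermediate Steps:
$O{\left(Q \right)} = 0$
$s = \frac{1}{2}$ ($s = - \frac{1}{3} + \frac{1}{6} \cdot 5 = - \frac{1}{3} + \frac{5}{6} = \frac{1}{2} \approx 0.5$)
$V = 0$ ($V = 0 \left(1 + \frac{1}{2}\right) = 0 \cdot \frac{3}{2} = 0$)
$- 34 \left(10 - \left(V + 6\right) \left(7 - 6\right)\right) = - 34 \left(10 - \left(0 + 6\right) \left(7 - 6\right)\right) = - 34 \left(10 - 6 \cdot 1\right) = - 34 \left(10 - 6\right) = \left(-34\right) 4 = -136$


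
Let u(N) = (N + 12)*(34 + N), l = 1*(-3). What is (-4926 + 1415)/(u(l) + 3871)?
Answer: -3511/4150 ≈ -0.84602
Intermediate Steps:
l = -3
u(N) = (12 + N)*(34 + N)
(-4926 + 1415)/(u(l) + 3871) = (-4926 + 1415)/((408 + (-3)**2 + 46*(-3)) + 3871) = -3511/((408 + 9 - 138) + 3871) = -3511/(279 + 3871) = -3511/4150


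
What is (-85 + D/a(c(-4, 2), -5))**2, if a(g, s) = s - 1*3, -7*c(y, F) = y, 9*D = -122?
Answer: 8994001/1296 ≈ 6939.8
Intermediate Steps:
D = -122/9 (D = (1/9)*(-122) = -122/9 ≈ -13.556)
c(y, F) = -y/7
a(g, s) = -3 + s (a(g, s) = s - 3 = -3 + s)
(-85 + D/a(c(-4, 2), -5))**2 = (-85 - 122/(9*(-3 - 5)))**2 = (-85 - 122/9/(-8))**2 = (-85 - 122/9*(-1/8))**2 = (-85 + 61/36)**2 = (-2999/36)**2 = 8994001/1296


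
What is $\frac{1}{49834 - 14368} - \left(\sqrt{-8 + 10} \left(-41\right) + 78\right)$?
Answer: $- \frac{2766347}{35466} + 41 \sqrt{2} \approx -20.017$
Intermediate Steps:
$\frac{1}{49834 - 14368} - \left(\sqrt{-8 + 10} \left(-41\right) + 78\right) = \frac{1}{35466} - \left(\sqrt{2} \left(-41\right) + 78\right) = \frac{1}{35466} - \left(- 41 \sqrt{2} + 78\right) = \frac{1}{35466} - \left(78 - 41 \sqrt{2}\right) = - \frac{2766347}{35466} + 41 \sqrt{2}$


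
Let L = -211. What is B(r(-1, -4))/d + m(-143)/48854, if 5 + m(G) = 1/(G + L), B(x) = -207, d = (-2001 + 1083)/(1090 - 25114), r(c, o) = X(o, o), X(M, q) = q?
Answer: -1592668179179/294003372 ≈ -5417.2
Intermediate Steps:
r(c, o) = o
d = 153/4004 (d = -918/(-24024) = -918*(-1/24024) = 153/4004 ≈ 0.038212)
m(G) = -5 + 1/(-211 + G) (m(G) = -5 + 1/(G - 211) = -5 + 1/(-211 + G))
B(r(-1, -4))/d + m(-143)/48854 = -207/153/4004 + ((1056 - 5*(-143))/(-211 - 143))/48854 = -207*4004/153 + ((1056 + 715)/(-354))*(1/48854) = -92092/17 - 1/354*1771*(1/48854) = -92092/17 - 1771/354*1/48854 = -92092/17 - 1771/17294316 = -1592668179179/294003372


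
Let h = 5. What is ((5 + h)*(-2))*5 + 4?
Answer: -96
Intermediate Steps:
((5 + h)*(-2))*5 + 4 = ((5 + 5)*(-2))*5 + 4 = (10*(-2))*5 + 4 = -20*5 + 4 = -100 + 4 = -96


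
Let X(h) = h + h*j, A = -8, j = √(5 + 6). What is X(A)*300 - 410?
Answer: -2810 - 2400*√11 ≈ -10770.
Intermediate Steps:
j = √11 ≈ 3.3166
X(h) = h + h*√11
X(A)*300 - 410 = -8*(1 + √11)*300 - 410 = (-8 - 8*√11)*300 - 410 = (-2400 - 2400*√11) - 410 = -2810 - 2400*√11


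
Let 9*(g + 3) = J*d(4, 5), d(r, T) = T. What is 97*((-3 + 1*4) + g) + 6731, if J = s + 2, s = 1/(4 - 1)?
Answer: 179894/27 ≈ 6662.7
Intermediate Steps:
s = 1/3 ≈ 0.33333
J = 7/3 (J = 1/3 + 2 = 7/3 ≈ 2.3333)
g = -46/27 (g = -3 + ((7/3)*5)/9 = -3 + (1/9)*(35/3) = -3 + 35/27 = -46/27 ≈ -1.7037)
97*((-3 + 1*4) + g) + 6731 = 97*((-3 + 1*4) - 46/27) + 6731 = 97*((-3 + 4) - 46/27) + 6731 = 97*(1 - 46/27) + 6731 = 97*(-19/27) + 6731 = -1843/27 + 6731 = 179894/27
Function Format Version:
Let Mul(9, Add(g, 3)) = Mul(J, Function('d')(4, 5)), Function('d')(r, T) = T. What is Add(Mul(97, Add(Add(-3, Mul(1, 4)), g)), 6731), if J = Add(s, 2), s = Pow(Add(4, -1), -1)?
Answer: Rational(179894, 27) ≈ 6662.7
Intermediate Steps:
s = Rational(1, 3) (s = Pow(3, -1) = Rational(1, 3) ≈ 0.33333)
J = Rational(7, 3) (J = Add(Rational(1, 3), 2) = Rational(7, 3) ≈ 2.3333)
g = Rational(-46, 27) (g = Add(-3, Mul(Rational(1, 9), Mul(Rational(7, 3), 5))) = Add(-3, Mul(Rational(1, 9), Rational(35, 3))) = Add(-3, Rational(35, 27)) = Rational(-46, 27) ≈ -1.7037)
Add(Mul(97, Add(Add(-3, Mul(1, 4)), g)), 6731) = Add(Mul(97, Add(Add(-3, Mul(1, 4)), Rational(-46, 27))), 6731) = Add(Mul(97, Add(Add(-3, 4), Rational(-46, 27))), 6731) = Add(Mul(97, Add(1, Rational(-46, 27))), 6731) = Add(Mul(97, Rational(-19, 27)), 6731) = Add(Rational(-1843, 27), 6731) = Rational(179894, 27)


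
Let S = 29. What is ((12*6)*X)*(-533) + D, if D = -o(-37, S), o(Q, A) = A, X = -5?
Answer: 191851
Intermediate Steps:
D = -29 (D = -1*29 = -29)
((12*6)*X)*(-533) + D = ((12*6)*(-5))*(-533) - 29 = (72*(-5))*(-533) - 29 = -360*(-533) - 29 = 191880 - 29 = 191851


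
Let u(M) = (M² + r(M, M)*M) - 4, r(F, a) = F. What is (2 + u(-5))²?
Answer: 2304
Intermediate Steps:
u(M) = -4 + 2*M² (u(M) = (M² + M*M) - 4 = (M² + M²) - 4 = 2*M² - 4 = -4 + 2*M²)
(2 + u(-5))² = (2 + (-4 + 2*(-5)²))² = (2 + (-4 + 2*25))² = (2 + (-4 + 50))² = (2 + 46)² = 48² = 2304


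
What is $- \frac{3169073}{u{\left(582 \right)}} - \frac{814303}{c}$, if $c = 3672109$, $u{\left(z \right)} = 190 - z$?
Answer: $\frac{237486985269}{29376872} \approx 8084.1$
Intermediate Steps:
$- \frac{3169073}{u{\left(582 \right)}} - \frac{814303}{c} = - \frac{3169073}{190 - 582} - \frac{814303}{3672109} = - \frac{3169073}{190 - 582} - \frac{116329}{524587} = - \frac{3169073}{-392} - \frac{116329}{524587} = \left(-3169073\right) \left(- \frac{1}{392}\right) - \frac{116329}{524587} = \frac{3169073}{392} - \frac{116329}{524587} = \frac{237486985269}{29376872}$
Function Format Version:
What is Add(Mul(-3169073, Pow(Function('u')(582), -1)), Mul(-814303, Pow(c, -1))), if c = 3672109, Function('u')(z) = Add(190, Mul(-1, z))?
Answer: Rational(237486985269, 29376872) ≈ 8084.1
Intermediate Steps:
Add(Mul(-3169073, Pow(Function('u')(582), -1)), Mul(-814303, Pow(c, -1))) = Add(Mul(-3169073, Pow(Add(190, Mul(-1, 582)), -1)), Mul(-814303, Pow(3672109, -1))) = Add(Mul(-3169073, Pow(Add(190, -582), -1)), Mul(-814303, Rational(1, 3672109))) = Add(Mul(-3169073, Pow(-392, -1)), Rational(-116329, 524587)) = Add(Mul(-3169073, Rational(-1, 392)), Rational(-116329, 524587)) = Add(Rational(3169073, 392), Rational(-116329, 524587)) = Rational(237486985269, 29376872)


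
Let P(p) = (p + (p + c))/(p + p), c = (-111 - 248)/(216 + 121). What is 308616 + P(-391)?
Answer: 81331072837/263534 ≈ 3.0862e+5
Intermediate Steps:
c = -359/337 ≈ -1.0653
P(p) = (-359/337 + 2*p)/(2*p) (P(p) = (p + (p - 359/337))/(p + p) = (p + (-359/337 + p))/((2*p)) = (-359/337 + 2*p)*(1/(2*p)) = (-359/337 + 2*p)/(2*p))
308616 + P(-391) = 308616 + (-359/674 - 391)/(-391) = 308616 - 1/391*(-263893/674) = 308616 + 263893/263534 = 81331072837/263534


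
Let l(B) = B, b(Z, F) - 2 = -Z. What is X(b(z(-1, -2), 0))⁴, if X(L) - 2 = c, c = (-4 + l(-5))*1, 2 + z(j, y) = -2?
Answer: 2401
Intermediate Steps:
z(j, y) = -4 (z(j, y) = -2 - 2 = -4)
b(Z, F) = 2 - Z
c = -9 (c = (-4 - 5)*1 = -9*1 = -9)
X(L) = -7 (X(L) = 2 - 9 = -7)
X(b(z(-1, -2), 0))⁴ = (-7)⁴ = 2401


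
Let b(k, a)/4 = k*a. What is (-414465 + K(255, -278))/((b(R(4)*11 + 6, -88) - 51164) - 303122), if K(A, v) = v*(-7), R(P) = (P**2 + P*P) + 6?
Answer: 412519/503534 ≈ 0.81925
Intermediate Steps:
R(P) = 6 + 2*P**2 (R(P) = (P**2 + P**2) + 6 = 2*P**2 + 6 = 6 + 2*P**2)
K(A, v) = -7*v
b(k, a) = 4*a*k (b(k, a) = 4*(k*a) = 4*(a*k) = 4*a*k)
(-414465 + K(255, -278))/((b(R(4)*11 + 6, -88) - 51164) - 303122) = (-414465 - 7*(-278))/((4*(-88)*((6 + 2*4**2)*11 + 6) - 51164) - 303122) = (-414465 + 1946)/((4*(-88)*((6 + 2*16)*11 + 6) - 51164) - 303122) = -412519/((4*(-88)*((6 + 32)*11 + 6) - 51164) - 303122) = -412519/((4*(-88)*(38*11 + 6) - 51164) - 303122) = -412519/((4*(-88)*(418 + 6) - 51164) - 303122) = -412519/((4*(-88)*424 - 51164) - 303122) = -412519/((-149248 - 51164) - 303122) = -412519/(-200412 - 303122) = -412519/(-503534) = -412519*(-1/503534) = 412519/503534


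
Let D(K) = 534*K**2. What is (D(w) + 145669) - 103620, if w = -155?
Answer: 12871399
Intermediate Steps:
(D(w) + 145669) - 103620 = (534*(-155)**2 + 145669) - 103620 = (534*24025 + 145669) - 103620 = (12829350 + 145669) - 103620 = 12975019 - 103620 = 12871399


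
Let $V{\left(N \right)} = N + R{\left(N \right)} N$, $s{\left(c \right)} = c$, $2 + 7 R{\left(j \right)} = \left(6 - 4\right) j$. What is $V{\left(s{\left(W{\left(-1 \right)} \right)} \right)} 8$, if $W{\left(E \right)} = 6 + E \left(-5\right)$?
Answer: $\frac{2376}{7} \approx 339.43$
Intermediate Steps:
$W{\left(E \right)} = 6 - 5 E$
$R{\left(j \right)} = - \frac{2}{7} + \frac{2 j}{7}$ ($R{\left(j \right)} = - \frac{2}{7} + \frac{\left(6 - 4\right) j}{7} = - \frac{2}{7} + \frac{2 j}{7}$)
$V{\left(N \right)} = N + N \left(- \frac{2}{7} + \frac{2 N}{7}\right)$ ($V{\left(N \right)} = N + \left(- \frac{2}{7} + \frac{2 N}{7}\right) N = N + N \left(- \frac{2}{7} + \frac{2 N}{7}\right)$)
$V{\left(s{\left(W{\left(-1 \right)} \right)} \right)} 8 = \frac{\left(6 - -5\right) \left(5 + 2 \left(6 - -5\right)\right)}{7} \cdot 8 = \frac{\left(6 + 5\right) \left(5 + 2 \left(6 + 5\right)\right)}{7} \cdot 8 = \frac{1}{7} \cdot 11 \left(5 + 2 \cdot 11\right) 8 = \frac{1}{7} \cdot 11 \left(5 + 22\right) 8 = \frac{1}{7} \cdot 11 \cdot 27 \cdot 8 = \frac{297}{7} \cdot 8 = \frac{2376}{7}$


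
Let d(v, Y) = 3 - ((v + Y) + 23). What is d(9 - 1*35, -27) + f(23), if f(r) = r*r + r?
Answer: 585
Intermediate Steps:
d(v, Y) = -20 - Y - v (d(v, Y) = 3 - ((Y + v) + 23) = 3 - (23 + Y + v) = 3 + (-23 - Y - v) = -20 - Y - v)
f(r) = r + r**2 (f(r) = r**2 + r = r + r**2)
d(9 - 1*35, -27) + f(23) = (-20 - 1*(-27) - (9 - 1*35)) + 23*(1 + 23) = (-20 + 27 - (9 - 35)) + 23*24 = (-20 + 27 - 1*(-26)) + 552 = (-20 + 27 + 26) + 552 = 33 + 552 = 585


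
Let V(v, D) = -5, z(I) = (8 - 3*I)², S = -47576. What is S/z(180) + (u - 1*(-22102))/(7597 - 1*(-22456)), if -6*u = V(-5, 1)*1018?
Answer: 99980795/167876058 ≈ 0.59556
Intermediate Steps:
u = 2545/3 (u = -(-5)*1018/6 = -⅙*(-5090) = 2545/3 ≈ 848.33)
S/z(180) + (u - 1*(-22102))/(7597 - 1*(-22456)) = -47576/(-8 + 3*180)² + (2545/3 - 1*(-22102))/(7597 - 1*(-22456)) = -47576/(-8 + 540)² + (2545/3 + 22102)/(7597 + 22456) = -47576/(532²) + (68851/3)/30053 = -47576/283024 + (68851/3)*(1/30053) = -47576*1/283024 + 68851/90159 = -313/1862 + 68851/90159 = 99980795/167876058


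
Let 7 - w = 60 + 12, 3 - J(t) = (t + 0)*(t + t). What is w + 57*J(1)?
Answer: -8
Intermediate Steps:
J(t) = 3 - 2*t² (J(t) = 3 - (t + 0)*(t + t) = 3 - t*2*t = 3 - 2*t²)
w = -65 (w = 7 - (60 + 12) = 7 - 1*72 = 7 - 72 = -65)
w + 57*J(1) = -65 + 57*(3 - 2*1²) = -65 + 57*(3 - 2*1) = -65 + 57*(3 - 2) = -65 + 57*1 = -65 + 57 = -8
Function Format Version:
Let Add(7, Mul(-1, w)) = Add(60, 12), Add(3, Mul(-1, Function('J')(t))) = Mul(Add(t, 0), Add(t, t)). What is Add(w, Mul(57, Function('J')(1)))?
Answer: -8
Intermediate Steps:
Function('J')(t) = Add(3, Mul(-2, Pow(t, 2))) (Function('J')(t) = Add(3, Mul(-1, Mul(Add(t, 0), Add(t, t)))) = Add(3, Mul(-1, Mul(t, Mul(2, t)))) = Add(3, Mul(-1, Mul(2, Pow(t, 2)))) = Add(3, Mul(-2, Pow(t, 2))))
w = -65 (w = Add(7, Mul(-1, Add(60, 12))) = Add(7, Mul(-1, 72)) = Add(7, -72) = -65)
Add(w, Mul(57, Function('J')(1))) = Add(-65, Mul(57, Add(3, Mul(-2, Pow(1, 2))))) = Add(-65, Mul(57, Add(3, Mul(-2, 1)))) = Add(-65, Mul(57, Add(3, -2))) = Add(-65, Mul(57, 1)) = Add(-65, 57) = -8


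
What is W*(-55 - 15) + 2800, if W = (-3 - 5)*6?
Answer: 6160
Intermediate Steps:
W = -48 (W = -8*6 = -48)
W*(-55 - 15) + 2800 = -48*(-55 - 15) + 2800 = -48*(-70) + 2800 = 3360 + 2800 = 6160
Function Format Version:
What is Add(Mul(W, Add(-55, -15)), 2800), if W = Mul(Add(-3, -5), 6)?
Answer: 6160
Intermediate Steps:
W = -48 (W = Mul(-8, 6) = -48)
Add(Mul(W, Add(-55, -15)), 2800) = Add(Mul(-48, Add(-55, -15)), 2800) = Add(Mul(-48, -70), 2800) = Add(3360, 2800) = 6160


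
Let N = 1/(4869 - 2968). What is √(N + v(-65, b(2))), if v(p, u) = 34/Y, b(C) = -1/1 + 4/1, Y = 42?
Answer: √1290965298/39921 ≈ 0.90003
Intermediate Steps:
b(C) = 3 (b(C) = -1*1 + 4*1 = -1 + 4 = 3)
N = 1/1901 ≈ 0.00052604
v(p, u) = 17/21 (v(p, u) = 34/42 = 34*(1/42) = 17/21)
√(N + v(-65, b(2))) = √(1/1901 + 17/21) = √(32338/39921) = √1290965298/39921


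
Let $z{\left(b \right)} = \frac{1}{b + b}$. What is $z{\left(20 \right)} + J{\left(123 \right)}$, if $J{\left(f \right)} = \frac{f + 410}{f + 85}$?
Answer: $\frac{207}{80} \approx 2.5875$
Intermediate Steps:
$J{\left(f \right)} = \frac{410 + f}{85 + f}$
$z{\left(b \right)} = \frac{1}{2 b}$
$z{\left(20 \right)} + J{\left(123 \right)} = \frac{1}{2 \cdot 20} + \frac{410 + 123}{85 + 123} = \frac{1}{2} \cdot \frac{1}{20} + \frac{1}{208} \cdot 533 = \frac{1}{40} + \frac{1}{208} \cdot 533 = \frac{1}{40} + \frac{41}{16} = \frac{207}{80}$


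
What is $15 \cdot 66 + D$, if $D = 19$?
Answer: $1009$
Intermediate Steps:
$15 \cdot 66 + D = 15 \cdot 66 + 19 = 990 + 19 = 1009$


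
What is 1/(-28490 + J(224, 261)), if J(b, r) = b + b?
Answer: -1/28042 ≈ -3.5661e-5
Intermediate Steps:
J(b, r) = 2*b
1/(-28490 + J(224, 261)) = 1/(-28490 + 2*224) = 1/(-28490 + 448) = 1/(-28042) = -1/28042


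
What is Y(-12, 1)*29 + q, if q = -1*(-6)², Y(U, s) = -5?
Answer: -181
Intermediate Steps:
q = -36 (q = -1*36 = -36)
Y(-12, 1)*29 + q = -5*29 - 36 = -145 - 36 = -181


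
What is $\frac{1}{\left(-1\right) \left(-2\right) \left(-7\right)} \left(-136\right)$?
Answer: $\frac{68}{7} \approx 9.7143$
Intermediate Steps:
$\frac{1}{\left(-1\right) \left(-2\right) \left(-7\right)} \left(-136\right) = \frac{1}{2 \left(-7\right)} \left(-136\right) = \frac{1}{-14} \left(-136\right) = \left(- \frac{1}{14}\right) \left(-136\right) = \frac{68}{7}$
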